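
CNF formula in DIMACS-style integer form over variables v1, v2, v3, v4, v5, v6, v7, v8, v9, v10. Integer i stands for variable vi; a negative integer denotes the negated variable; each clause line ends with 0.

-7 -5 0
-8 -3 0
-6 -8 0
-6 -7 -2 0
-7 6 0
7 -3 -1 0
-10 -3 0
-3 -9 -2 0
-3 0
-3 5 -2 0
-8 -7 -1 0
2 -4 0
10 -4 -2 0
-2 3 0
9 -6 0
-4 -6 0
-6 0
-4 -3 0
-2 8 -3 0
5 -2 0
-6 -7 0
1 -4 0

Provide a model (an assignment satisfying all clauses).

Unit propagation: (~v3) forces v3 = False.
The clause (~v2) is unit: v2 must be False.
Unit propagation: (~v4) forces v4 = False.
The clause (~v6) is unit: v6 must be False.
(~v7) is a unit clause, so v7 = False.
v1, v5, v8, v9, v10 are now unconstrained; take v1 = False, v5 = True, v8 = False, v9 = True, v10 = True.
Check each clause:
  1. (~v5 \/ ~v7) — ~v7 is true.
  2. (~v8 \/ ~v3) — ~v8 is true.
  3. (~v8 \/ ~v6) — ~v8 is true.
  4. (~v7 \/ ~v6 \/ ~v2) — ~v7 is true.
  5. (v6 \/ ~v7) — ~v7 is true.
  6. (~v3 \/ v7 \/ ~v1) — ~v3 is true.
  7. (~v10 \/ ~v3) — ~v3 is true.
  8. (~v3 \/ ~v9 \/ ~v2) — ~v3 is true.
  9. (~v3) — ~v3 is true.
  10. (~v2 \/ ~v3 \/ v5) — ~v3 is true.
  11. (~v7 \/ ~v8 \/ ~v1) — ~v8 is true.
  12. (~v4 \/ v2) — ~v4 is true.
  13. (~v2 \/ ~v4 \/ v10) — v10 is true.
  14. (v3 \/ ~v2) — ~v2 is true.
  15. (~v6 \/ v9) — v9 is true.
  16. (~v6 \/ ~v4) — ~v6 is true.
  17. (~v6) — ~v6 is true.
  18. (~v4 \/ ~v3) — ~v4 is true.
  19. (~v2 \/ v8 \/ ~v3) — ~v3 is true.
  20. (~v2 \/ v5) — v5 is true.
  21. (~v6 \/ ~v7) — ~v7 is true.
  22. (v1 \/ ~v4) — ~v4 is true.

v1 = False, v2 = False, v3 = False, v4 = False, v5 = True, v6 = False, v7 = False, v8 = False, v9 = True, v10 = True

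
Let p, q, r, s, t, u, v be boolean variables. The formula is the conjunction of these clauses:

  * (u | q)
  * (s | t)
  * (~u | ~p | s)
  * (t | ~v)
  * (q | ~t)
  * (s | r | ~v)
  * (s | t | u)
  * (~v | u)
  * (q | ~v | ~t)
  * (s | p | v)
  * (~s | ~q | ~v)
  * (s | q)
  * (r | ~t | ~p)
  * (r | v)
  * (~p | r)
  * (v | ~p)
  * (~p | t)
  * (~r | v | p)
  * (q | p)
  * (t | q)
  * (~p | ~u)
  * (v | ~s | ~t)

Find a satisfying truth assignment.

p=F, q=T, r=T, s=F, t=T, u=T, v=T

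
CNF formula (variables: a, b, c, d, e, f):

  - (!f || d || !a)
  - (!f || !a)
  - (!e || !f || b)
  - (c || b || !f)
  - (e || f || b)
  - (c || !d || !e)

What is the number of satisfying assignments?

Split on f, then b.
  f=T, b=T: 7 of the 16 assignments to (a,c,d,e) work.
  f=T, b=F: remaining (a,c,d,e) ∈ {(F,T,F,F); (F,T,T,F)} — 2.
  f=F, b=T: a free; 7 ways for (c,d,e) × 2^1 = 14.
  f=F, b=F: a free; 3 ways for (c,d,e) × 2^1 = 6.
Total: 7 + 2 + 14 + 6 = 29.

29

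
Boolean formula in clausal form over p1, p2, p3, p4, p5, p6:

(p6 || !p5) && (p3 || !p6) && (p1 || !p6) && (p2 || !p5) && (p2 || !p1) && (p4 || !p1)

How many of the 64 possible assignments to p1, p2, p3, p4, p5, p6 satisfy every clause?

Split on p1, then p6.
  p1=T, p6=T: remaining (p2,p3,p4,p5) ∈ {(T,T,T,F); (T,T,T,T)} — 2.
  p1=T, p6=F: remaining (p2,p3,p4,p5) ∈ {(T,F,T,F); (T,T,T,F)} — 2.
  p1=F, p6=T: a clause becomes empty — 0.
  p1=F, p6=F: forces p5=F; p2, p3, p4 free → 2^3 = 8.
Total: 2 + 2 + 0 + 8 = 12.

12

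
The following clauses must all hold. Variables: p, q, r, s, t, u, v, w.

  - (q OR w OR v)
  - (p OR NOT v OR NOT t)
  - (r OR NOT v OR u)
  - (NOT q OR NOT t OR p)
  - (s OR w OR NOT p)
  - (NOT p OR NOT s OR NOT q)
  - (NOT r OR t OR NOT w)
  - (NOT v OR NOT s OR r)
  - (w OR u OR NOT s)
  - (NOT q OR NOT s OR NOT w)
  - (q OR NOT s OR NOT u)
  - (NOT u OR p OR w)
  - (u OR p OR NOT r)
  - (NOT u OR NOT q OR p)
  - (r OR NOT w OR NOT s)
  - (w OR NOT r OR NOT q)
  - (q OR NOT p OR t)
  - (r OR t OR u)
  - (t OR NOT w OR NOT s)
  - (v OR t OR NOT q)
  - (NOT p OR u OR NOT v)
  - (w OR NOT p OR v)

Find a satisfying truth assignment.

Set p = True and propagate.
Set q = True and propagate.
  then s is forced to False.
  then w is forced to True.
Try r = False.
The remaining clauses are satisfied by t = True, u = True, v = True.

p=1, q=1, r=0, s=0, t=1, u=1, v=1, w=1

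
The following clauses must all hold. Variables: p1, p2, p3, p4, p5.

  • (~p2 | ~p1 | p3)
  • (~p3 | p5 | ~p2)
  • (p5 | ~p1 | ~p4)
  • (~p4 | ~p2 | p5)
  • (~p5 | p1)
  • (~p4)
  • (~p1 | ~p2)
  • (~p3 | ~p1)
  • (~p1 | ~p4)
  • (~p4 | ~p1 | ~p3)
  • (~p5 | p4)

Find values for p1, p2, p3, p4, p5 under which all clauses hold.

(~p4) is a unit clause, so p4 = False.
Unit propagation: (~p5) forces p5 = False.
p1 occurs only negated in the remaining clauses — set p1 = False.
p2 occurs only negated in the remaining clauses — set p2 = False.
p3 is now unconstrained; take p3 = True.
Every clause has at least one true literal under this assignment.
Check each clause:
  1. (~p1 | ~p2 | p3) — p3 is true.
  2. (~p2 | ~p3 | p5) — ~p2 is true.
  3. (~p4 | ~p1 | p5) — ~p4 is true.
  4. (~p2 | p5 | ~p4) — ~p4 is true.
  5. (~p5 | p1) — ~p5 is true.
  6. (~p4) — ~p4 is true.
  7. (~p2 | ~p1) — ~p1 is true.
  8. (~p3 | ~p1) — ~p1 is true.
  9. (~p4 | ~p1) — ~p4 is true.
  10. (~p4 | ~p3 | ~p1) — ~p4 is true.
  11. (p4 | ~p5) — ~p5 is true.

p1 = False, p2 = False, p3 = True, p4 = False, p5 = False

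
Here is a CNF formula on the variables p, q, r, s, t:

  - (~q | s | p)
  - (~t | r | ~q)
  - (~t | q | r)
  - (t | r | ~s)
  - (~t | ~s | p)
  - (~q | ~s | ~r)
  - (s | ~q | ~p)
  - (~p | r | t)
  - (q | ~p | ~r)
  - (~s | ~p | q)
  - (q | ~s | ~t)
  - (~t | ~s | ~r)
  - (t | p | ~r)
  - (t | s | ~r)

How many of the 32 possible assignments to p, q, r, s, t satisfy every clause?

2

The models are:
  p=F q=F r=F s=F t=F
  p=F q=F r=T s=F t=T
That's 2 in total.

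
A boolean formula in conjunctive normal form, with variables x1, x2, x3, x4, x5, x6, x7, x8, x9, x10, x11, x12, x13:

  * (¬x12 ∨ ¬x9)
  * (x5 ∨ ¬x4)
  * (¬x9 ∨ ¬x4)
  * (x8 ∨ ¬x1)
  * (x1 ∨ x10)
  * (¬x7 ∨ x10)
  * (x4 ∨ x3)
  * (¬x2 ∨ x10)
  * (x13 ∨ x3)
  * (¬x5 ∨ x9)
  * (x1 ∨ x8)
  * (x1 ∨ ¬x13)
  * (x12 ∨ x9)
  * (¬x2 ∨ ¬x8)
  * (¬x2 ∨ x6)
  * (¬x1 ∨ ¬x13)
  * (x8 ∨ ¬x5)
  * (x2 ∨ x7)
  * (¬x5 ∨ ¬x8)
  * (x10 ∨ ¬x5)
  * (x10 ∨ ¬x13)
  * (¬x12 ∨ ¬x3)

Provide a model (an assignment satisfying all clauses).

x1=0  x2=0  x3=1  x4=0  x5=0  x6=0  x7=1  x8=1  x9=1  x10=1  x11=1  x12=0  x13=0

Pure literal: x10 appears only positively; assign x10 = True.
Try x1 = False.
  then x8 is forced to True.
  then x13 is forced to False.
  then x3 is forced to True.
  then x2 is forced to False.
  then x7 is forced to True.
  then x5 is forced to False.
  then x4 is forced to False.
  then x12 is forced to False.
  then x9 is forced to True.
x6, x11 are now unconstrained; take x6 = False, x11 = True.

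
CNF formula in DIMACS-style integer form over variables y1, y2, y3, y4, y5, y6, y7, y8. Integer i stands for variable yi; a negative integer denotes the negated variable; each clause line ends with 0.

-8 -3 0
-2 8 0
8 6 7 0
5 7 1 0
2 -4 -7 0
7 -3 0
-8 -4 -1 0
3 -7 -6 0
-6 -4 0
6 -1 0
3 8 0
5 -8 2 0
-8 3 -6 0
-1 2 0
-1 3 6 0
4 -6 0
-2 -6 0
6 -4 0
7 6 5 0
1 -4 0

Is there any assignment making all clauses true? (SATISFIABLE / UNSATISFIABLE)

SATISFIABLE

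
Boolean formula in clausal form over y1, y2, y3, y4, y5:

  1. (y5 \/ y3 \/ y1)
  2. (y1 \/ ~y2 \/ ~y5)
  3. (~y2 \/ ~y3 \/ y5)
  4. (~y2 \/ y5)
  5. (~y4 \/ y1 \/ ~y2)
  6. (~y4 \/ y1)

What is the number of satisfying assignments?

Case analysis on y1 and y2:
  y1=1, y2=1: remaining (y3,y4,y5) ∈ {(0,0,1); (0,1,1); (1,0,1); (1,1,1)} — 4.
  y1=1, y2=0: y3, y4, y5 free → 2^3 = 8.
  y1=0, y2=1: a clause becomes empty — 0.
  y1=0, y2=0: remaining (y3,y4,y5) ∈ {(0,0,1); (1,0,0); (1,0,1)} — 3.
Total: 4 + 8 + 0 + 3 = 15.

15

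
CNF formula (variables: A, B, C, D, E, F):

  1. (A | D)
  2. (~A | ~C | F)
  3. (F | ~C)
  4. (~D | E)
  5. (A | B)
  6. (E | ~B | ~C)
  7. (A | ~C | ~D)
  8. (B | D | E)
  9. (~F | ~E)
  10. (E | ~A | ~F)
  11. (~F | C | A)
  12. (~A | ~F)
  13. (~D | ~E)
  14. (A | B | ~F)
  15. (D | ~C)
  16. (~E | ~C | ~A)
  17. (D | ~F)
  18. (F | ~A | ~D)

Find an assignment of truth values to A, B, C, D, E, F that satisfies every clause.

Set A = True and propagate.
  then F is forced to False.
  then C is forced to False.
  then D is forced to False.
Set B = False and propagate.
  then E is forced to True.

A=True, B=False, C=False, D=False, E=True, F=False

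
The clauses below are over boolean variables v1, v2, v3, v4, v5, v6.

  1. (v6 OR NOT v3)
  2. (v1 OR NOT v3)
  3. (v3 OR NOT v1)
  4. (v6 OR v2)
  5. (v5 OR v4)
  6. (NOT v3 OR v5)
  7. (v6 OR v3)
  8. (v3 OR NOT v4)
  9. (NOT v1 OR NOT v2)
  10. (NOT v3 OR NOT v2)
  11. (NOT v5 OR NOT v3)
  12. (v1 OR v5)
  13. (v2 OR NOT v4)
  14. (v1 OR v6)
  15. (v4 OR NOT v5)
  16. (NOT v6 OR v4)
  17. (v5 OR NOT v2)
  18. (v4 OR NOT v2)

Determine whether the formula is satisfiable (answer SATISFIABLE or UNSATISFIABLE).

v3 = True:
  propagation gives v6=True, v1=True, v5=True; an empty clause results — contradiction.
v3 = False:
  propagation gives v1=False, v6=True, v4=False; an empty clause results — contradiction.
Every branch closes, so no satisfying assignment exists.

UNSATISFIABLE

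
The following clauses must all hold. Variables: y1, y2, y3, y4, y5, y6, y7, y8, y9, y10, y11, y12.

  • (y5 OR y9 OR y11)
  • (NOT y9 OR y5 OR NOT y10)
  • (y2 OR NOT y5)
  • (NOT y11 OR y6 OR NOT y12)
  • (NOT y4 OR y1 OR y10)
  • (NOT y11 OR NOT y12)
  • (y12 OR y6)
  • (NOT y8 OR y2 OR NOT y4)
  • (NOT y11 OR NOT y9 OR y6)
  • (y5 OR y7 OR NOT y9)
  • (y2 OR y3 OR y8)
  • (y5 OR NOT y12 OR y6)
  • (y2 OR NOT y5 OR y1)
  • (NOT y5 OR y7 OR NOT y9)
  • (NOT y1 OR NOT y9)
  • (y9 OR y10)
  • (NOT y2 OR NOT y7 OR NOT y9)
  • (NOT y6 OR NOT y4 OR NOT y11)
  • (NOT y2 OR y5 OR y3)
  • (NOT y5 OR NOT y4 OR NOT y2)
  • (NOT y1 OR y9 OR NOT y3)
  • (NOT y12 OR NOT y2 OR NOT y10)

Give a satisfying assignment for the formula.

y1=F, y2=T, y3=F, y4=F, y5=T, y6=T, y7=F, y8=T, y9=F, y10=T, y11=T, y12=F

Pure literal: y4 appears only negated; assign y4 = False.
Set y1 = False and propagate.
Try y2 = True.
Try y3 = False.
  then y5 is forced to True.
For the remaining variables, y6 = True, y7 = False, y8 = True, y9 = False, y10 = True, y11 = True, y12 = False works.
Every clause has at least one true literal under this assignment.
Check each clause:
  1. (y5 OR y11 OR y9) — y11 is true.
  2. (NOT y9 OR NOT y10 OR y5) — y5 is true.
  3. (NOT y5 OR y2) — y2 is true.
  4. (NOT y11 OR y6 OR NOT y12) — NOT y12 is true.
  5. (y10 OR NOT y4 OR y1) — y10 is true.
  6. (NOT y11 OR NOT y12) — NOT y12 is true.
  7. (y12 OR y6) — y6 is true.
  8. (NOT y8 OR NOT y4 OR y2) — y2 is true.
  9. (y6 OR NOT y9 OR NOT y11) — y6 is true.
  10. (y7 OR y5 OR NOT y9) — y5 is true.
  11. (y8 OR y3 OR y2) — y8 is true.
  12. (y6 OR NOT y12 OR y5) — NOT y12 is true.
  13. (y1 OR y2 OR NOT y5) — y2 is true.
  14. (y7 OR NOT y5 OR NOT y9) — NOT y9 is true.
  15. (NOT y1 OR NOT y9) — NOT y1 is true.
  16. (y9 OR y10) — y10 is true.
  17. (NOT y9 OR NOT y2 OR NOT y7) — NOT y7 is true.
  18. (NOT y6 OR NOT y4 OR NOT y11) — NOT y4 is true.
  19. (NOT y2 OR y3 OR y5) — y5 is true.
  20. (NOT y5 OR NOT y2 OR NOT y4) — NOT y4 is true.
  21. (NOT y3 OR NOT y1 OR y9) — NOT y3 is true.
  22. (NOT y2 OR NOT y12 OR NOT y10) — NOT y12 is true.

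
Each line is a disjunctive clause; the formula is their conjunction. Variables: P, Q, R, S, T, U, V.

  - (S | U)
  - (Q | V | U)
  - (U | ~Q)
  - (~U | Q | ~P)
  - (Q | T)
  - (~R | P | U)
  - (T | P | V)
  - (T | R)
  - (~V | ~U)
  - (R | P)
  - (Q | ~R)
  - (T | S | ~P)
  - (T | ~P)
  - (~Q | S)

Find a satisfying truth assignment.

P=1, Q=0, R=0, S=1, T=1, U=0, V=1

Check each clause:
  1. (U | S) — S is true.
  2. (U | V | Q) — V is true.
  3. (~Q | U) — ~Q is true.
  4. (~P | ~U | Q) — ~U is true.
  5. (T | Q) — T is true.
  6. (U | ~R | P) — P is true.
  7. (V | P | T) — P is true.
  8. (R | T) — T is true.
  9. (~V | ~U) — ~U is true.
  10. (R | P) — P is true.
  11. (~R | Q) — ~R is true.
  12. (~P | T | S) — S is true.
  13. (T | ~P) — T is true.
  14. (~Q | S) — S is true.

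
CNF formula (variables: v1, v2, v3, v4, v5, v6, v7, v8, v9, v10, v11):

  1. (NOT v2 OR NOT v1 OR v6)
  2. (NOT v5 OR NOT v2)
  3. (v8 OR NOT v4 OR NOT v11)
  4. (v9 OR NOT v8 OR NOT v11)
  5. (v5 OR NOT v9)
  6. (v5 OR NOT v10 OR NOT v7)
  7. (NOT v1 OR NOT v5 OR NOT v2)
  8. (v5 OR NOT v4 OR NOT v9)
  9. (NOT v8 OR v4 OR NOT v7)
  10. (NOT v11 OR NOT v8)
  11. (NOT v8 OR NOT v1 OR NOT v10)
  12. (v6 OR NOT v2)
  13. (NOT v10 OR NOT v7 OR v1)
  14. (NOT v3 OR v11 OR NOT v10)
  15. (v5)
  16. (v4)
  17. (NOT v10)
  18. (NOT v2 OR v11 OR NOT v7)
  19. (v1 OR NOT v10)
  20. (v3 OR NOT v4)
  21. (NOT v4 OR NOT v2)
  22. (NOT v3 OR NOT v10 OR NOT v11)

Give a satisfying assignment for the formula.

v1 = False, v2 = False, v3 = True, v4 = True, v5 = True, v6 = False, v7 = False, v8 = False, v9 = False, v10 = False, v11 = False

Unit propagation: (v5) forces v5 = True.
Unit propagation: (NOT v2) forces v2 = False.
Unit propagation: (v4) forces v4 = True.
(NOT v10) is a unit clause, so v10 = False.
Unit propagation: (v3) forces v3 = True.
Pure literal: v11 appears only negated; assign v11 = False.
v1, v6, v7, v8, v9 are now unconstrained; take v1 = False, v6 = False, v7 = False, v8 = False, v9 = False.
Every clause has at least one true literal under this assignment.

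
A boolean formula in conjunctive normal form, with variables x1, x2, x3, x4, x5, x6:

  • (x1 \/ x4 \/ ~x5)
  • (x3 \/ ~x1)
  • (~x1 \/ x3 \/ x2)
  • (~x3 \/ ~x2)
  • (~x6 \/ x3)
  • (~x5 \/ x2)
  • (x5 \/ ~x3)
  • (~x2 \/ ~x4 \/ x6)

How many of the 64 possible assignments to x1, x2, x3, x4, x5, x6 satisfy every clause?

3

Satisfying assignments:
  x1=F x2=F x3=F x4=F x5=F x6=F
  x1=F x2=F x3=F x4=T x5=F x6=F
  x1=F x2=T x3=F x4=F x5=F x6=F
That's 3 in total.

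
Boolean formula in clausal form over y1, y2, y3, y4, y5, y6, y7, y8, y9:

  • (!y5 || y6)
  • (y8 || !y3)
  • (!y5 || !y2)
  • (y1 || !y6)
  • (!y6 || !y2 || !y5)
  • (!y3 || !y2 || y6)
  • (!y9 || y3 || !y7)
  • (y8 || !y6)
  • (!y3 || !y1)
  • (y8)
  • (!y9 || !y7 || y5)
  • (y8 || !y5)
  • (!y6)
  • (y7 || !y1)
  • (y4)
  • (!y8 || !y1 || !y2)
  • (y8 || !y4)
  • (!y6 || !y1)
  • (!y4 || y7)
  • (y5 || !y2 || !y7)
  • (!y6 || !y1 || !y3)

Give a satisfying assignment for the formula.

y1=False, y2=False, y3=False, y4=True, y5=False, y6=False, y7=True, y8=True, y9=False

Check each clause:
  1. (!y5 || y6) — !y5 is true.
  2. (!y3 || y8) — y8 is true.
  3. (!y5 || !y2) — !y5 is true.
  4. (y1 || !y6) — !y6 is true.
  5. (!y5 || !y2 || !y6) — !y6 is true.
  6. (y6 || !y2 || !y3) — !y3 is true.
  7. (!y7 || y3 || !y9) — !y9 is true.
  8. (!y6 || y8) — y8 is true.
  9. (!y3 || !y1) — !y3 is true.
  10. (y8) — y8 is true.
  11. (!y7 || !y9 || y5) — !y9 is true.
  12. (!y5 || y8) — y8 is true.
  13. (!y6) — !y6 is true.
  14. (y7 || !y1) — !y1 is true.
  15. (y4) — y4 is true.
  16. (!y1 || !y2 || !y8) — !y1 is true.
  17. (!y4 || y8) — y8 is true.
  18. (!y6 || !y1) — !y6 is true.
  19. (y7 || !y4) — y7 is true.
  20. (y5 || !y2 || !y7) — !y2 is true.
  21. (!y6 || !y1 || !y3) — !y6 is true.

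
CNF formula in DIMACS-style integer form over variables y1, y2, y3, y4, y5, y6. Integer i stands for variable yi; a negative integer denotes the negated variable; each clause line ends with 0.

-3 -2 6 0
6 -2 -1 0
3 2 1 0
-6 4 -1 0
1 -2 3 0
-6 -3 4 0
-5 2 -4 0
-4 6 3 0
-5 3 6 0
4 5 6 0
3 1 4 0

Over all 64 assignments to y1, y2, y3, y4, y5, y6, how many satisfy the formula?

13

Split on y3, then y6.
  y3=T, y6=T: y1 free; 3 ways for (y2,y4,y5) × 2^1 = 6.
  y3=T, y6=F: remaining (y1,y2,y4,y5) ∈ {(F,F,F,T); (F,F,T,F); (T,F,F,T); (T,F,T,F)} — 4.
  y3=F, y6=T: remaining (y1,y2,y4,y5) ∈ {(T,F,T,F); (T,T,T,F); (T,T,T,T)} — 3.
  y3=F, y6=F: a clause becomes empty — 0.
Total: 6 + 4 + 3 + 0 = 13.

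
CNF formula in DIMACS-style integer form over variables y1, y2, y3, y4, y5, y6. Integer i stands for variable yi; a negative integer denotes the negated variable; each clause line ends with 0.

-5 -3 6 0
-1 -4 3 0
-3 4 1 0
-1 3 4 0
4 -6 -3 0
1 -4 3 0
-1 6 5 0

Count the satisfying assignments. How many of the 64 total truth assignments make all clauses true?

Split on y3, then y1.
  y3=T, y1=T: remaining (y2,y4,y5,y6) ∈ {(F,T,F,T); (F,T,T,T); (T,T,F,T); (T,T,T,T)} — 4.
  y3=T, y1=F: y2 free; 3 ways for (y4,y5,y6) × 2^1 = 6.
  y3=F, y1=T: a clause becomes empty — 0.
  y3=F, y1=F: forces y4=F; y2, y5, y6 free → 2^3 = 8.
Total: 4 + 6 + 0 + 8 = 18.

18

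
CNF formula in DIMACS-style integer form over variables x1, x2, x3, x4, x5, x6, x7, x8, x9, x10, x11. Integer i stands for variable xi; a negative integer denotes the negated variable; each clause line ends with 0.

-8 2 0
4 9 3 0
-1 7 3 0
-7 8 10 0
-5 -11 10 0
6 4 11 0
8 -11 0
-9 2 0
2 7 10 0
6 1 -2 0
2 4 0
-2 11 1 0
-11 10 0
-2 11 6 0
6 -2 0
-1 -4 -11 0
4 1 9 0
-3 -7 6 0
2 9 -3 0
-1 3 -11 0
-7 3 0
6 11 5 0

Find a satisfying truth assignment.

x1=T, x2=T, x3=T, x4=F, x5=F, x6=T, x7=F, x8=F, x9=T, x10=T, x11=F

x6 occurs only positively in the remaining clauses — set x6 = True.
Pure literal: x10 appears only positively; assign x10 = True.
Set x1 = True and propagate.
Try x2 = True.
Set x3 = True and propagate.
For the remaining variables, x4 = False, x5 = False, x7 = False, x8 = False, x9 = True, x11 = False works.
Check each clause:
  1. {x2, ¬x8} — ¬x8 is true.
  2. {x9, x3, x4} — x9 is true.
  3. {¬x1, x3, x7} — x3 is true.
  4. {x8, ¬x7, x10} — ¬x7 is true.
  5. {¬x5, x10, ¬x11} — x10 is true.
  6. {x4, x11, x6} — x6 is true.
  7. {¬x11, x8} — ¬x11 is true.
  8. {¬x9, x2} — x2 is true.
  9. {x2, x7, x10} — x2 is true.
  10. {x1, x6, ¬x2} — x1 is true.
  11. {x4, x2} — x2 is true.
  12. {x11, x1, ¬x2} — x1 is true.
  13. {¬x11, x10} — x10 is true.
  14. {x11, x6, ¬x2} — x6 is true.
  15. {¬x2, x6} — x6 is true.
  16. {¬x1, ¬x11, ¬x4} — ¬x4 is true.
  17. {x1, x4, x9} — x1 is true.
  18. {x6, ¬x3, ¬x7} — ¬x7 is true.
  19. {x9, ¬x3, x2} — x9 is true.
  20. {¬x1, ¬x11, x3} — x3 is true.
  21. {x3, ¬x7} — ¬x7 is true.
  22. {x11, x5, x6} — x6 is true.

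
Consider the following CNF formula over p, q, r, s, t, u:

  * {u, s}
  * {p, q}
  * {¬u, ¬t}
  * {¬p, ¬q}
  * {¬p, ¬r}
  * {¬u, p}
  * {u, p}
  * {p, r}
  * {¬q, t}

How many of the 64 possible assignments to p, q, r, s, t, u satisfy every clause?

4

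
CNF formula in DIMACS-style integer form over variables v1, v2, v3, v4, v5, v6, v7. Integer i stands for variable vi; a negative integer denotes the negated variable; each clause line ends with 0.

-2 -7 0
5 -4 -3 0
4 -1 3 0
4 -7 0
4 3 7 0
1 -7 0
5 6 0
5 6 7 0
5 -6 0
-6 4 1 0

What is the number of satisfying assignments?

Split on v4, then v7.
  v4=1, v7=1: remaining (v1,v2,v3,v5,v6) ∈ {(1,0,0,1,0); (1,0,0,1,1); (1,0,1,1,0); (1,0,1,1,1)} — 4.
  v4=1, v7=0: forces v5=1; v1, v2, v3, v6 free → 2^4 = 16.
  v4=0, v7=1: a clause becomes empty — 0.
  v4=0, v7=0: v2 free; 3 ways for (v1,v3,v5,v6) × 2^1 = 6.
Total: 4 + 16 + 0 + 6 = 26.

26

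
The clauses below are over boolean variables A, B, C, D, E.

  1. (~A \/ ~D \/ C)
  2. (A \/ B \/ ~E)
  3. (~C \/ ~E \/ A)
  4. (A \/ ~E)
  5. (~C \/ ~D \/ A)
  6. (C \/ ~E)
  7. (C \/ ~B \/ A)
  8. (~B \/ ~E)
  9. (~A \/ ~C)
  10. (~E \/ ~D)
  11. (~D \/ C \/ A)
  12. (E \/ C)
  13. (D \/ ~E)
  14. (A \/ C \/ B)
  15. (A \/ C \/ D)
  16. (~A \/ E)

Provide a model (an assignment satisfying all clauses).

Set A = False and propagate.
  then E is forced to False.
  then C is forced to True.
  then D is forced to False.
B is now unconstrained; take B = False.

A=F, B=F, C=T, D=F, E=F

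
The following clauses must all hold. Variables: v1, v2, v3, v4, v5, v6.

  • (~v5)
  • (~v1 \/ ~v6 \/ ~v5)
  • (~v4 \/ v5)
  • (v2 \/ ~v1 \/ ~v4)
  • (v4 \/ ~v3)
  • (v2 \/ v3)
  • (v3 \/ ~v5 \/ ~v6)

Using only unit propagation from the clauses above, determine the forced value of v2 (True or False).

(~v5) stands alone — v5 = False.
From (~v4 \/ v5) and v5 = False: v4 = False.
(~v3 \/ v4) with v4 = False leaves only ~v3, so v3 = False.
From (v3 \/ v2) and v3 = False: v2 = True.

True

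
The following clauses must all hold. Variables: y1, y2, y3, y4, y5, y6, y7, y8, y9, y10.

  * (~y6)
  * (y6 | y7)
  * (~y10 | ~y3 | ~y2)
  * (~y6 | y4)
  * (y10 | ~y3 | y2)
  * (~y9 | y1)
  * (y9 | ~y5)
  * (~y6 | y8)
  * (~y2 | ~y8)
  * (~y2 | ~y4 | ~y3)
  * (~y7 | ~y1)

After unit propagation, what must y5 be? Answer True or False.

False

Unit clause (~y6) sets y6 = False.
(y6 | y7) with y6 = False leaves only y7, so y7 = True.
(~y7 | ~y1) with y7 = True leaves only ~y1, so y1 = False.
In (y1 | ~y9), y1 is now false; ~y9 must hold, so y9 = False.
From (~y5 | y9) and y9 = False: y5 = False.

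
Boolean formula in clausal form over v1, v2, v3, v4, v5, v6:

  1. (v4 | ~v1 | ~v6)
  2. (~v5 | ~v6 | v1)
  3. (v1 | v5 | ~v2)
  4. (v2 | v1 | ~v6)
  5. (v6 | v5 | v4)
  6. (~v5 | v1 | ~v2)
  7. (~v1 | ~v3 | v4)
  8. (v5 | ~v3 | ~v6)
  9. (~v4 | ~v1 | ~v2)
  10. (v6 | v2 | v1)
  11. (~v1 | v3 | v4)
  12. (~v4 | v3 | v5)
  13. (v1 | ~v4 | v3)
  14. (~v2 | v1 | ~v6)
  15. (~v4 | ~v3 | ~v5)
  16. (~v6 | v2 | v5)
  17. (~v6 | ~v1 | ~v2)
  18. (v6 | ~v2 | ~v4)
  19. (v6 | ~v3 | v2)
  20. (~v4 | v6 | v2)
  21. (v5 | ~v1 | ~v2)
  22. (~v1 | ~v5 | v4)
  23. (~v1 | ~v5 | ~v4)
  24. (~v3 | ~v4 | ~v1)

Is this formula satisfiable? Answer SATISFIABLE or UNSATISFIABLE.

UNSATISFIABLE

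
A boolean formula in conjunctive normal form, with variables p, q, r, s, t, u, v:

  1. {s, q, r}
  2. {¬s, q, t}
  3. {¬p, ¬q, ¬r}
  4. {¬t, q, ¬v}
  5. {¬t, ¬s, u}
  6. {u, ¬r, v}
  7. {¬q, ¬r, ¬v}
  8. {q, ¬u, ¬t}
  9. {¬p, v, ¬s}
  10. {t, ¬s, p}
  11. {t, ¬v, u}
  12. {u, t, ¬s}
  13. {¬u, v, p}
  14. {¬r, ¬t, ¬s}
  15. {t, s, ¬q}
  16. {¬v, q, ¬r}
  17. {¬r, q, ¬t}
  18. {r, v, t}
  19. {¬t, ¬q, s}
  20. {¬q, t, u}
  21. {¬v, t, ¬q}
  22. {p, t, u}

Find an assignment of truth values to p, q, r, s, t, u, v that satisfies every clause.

p=True, q=False, r=True, s=False, t=False, u=True, v=False

Check each clause:
  1. {s, r, q} — r is true.
  2. {¬s, q, t} — ¬s is true.
  3. {¬r, ¬p, ¬q} — ¬q is true.
  4. {q, ¬v, ¬t} — ¬v is true.
  5. {¬t, ¬s, u} — ¬t is true.
  6. {v, ¬r, u} — u is true.
  7. {¬r, ¬q, ¬v} — ¬v is true.
  8. {q, ¬t, ¬u} — ¬t is true.
  9. {¬s, ¬p, v} — ¬s is true.
  10. {p, ¬s, t} — p is true.
  11. {¬v, u, t} — ¬v is true.
  12. {u, t, ¬s} — ¬s is true.
  13. {v, p, ¬u} — p is true.
  14. {¬s, ¬t, ¬r} — ¬t is true.
  15. {t, s, ¬q} — ¬q is true.
  16. {q, ¬r, ¬v} — ¬v is true.
  17. {¬r, ¬t, q} — ¬t is true.
  18. {r, t, v} — r is true.
  19. {s, ¬t, ¬q} — ¬t is true.
  20. {t, u, ¬q} — ¬q is true.
  21. {t, ¬v, ¬q} — ¬v is true.
  22. {p, u, t} — p is true.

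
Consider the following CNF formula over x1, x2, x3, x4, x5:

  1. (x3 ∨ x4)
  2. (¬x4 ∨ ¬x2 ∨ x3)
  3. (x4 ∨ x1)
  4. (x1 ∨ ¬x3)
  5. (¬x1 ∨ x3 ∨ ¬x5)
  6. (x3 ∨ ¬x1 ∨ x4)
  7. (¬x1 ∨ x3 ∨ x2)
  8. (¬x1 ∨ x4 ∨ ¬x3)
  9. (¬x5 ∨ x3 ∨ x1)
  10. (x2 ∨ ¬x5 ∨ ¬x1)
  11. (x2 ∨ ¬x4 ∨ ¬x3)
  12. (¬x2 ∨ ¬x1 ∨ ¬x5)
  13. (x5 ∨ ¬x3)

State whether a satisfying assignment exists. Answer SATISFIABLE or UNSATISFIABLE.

Set x1 = False and propagate.
  then x4 is forced to True.
  then x3 is forced to False.
  then x2 is forced to False.
  then x5 is forced to False.
So x1=0, x2=0, x3=0, x4=1, x5=0 is a satisfying assignment.

SATISFIABLE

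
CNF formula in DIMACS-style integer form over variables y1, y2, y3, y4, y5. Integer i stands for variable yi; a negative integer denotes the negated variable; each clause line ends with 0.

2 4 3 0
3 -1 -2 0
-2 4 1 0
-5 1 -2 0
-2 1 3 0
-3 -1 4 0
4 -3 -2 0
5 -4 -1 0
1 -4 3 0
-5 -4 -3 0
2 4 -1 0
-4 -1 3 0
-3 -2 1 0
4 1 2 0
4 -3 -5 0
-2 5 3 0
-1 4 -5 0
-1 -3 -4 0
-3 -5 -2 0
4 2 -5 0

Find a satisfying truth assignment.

y1=F  y2=F  y3=T  y4=T  y5=F

Branch on y1: take y1 = False.
Set y2 = False and propagate.
  then y4 is forced to True.
  then y3 is forced to True.
  then y5 is forced to False.
Every clause has at least one true literal under this assignment.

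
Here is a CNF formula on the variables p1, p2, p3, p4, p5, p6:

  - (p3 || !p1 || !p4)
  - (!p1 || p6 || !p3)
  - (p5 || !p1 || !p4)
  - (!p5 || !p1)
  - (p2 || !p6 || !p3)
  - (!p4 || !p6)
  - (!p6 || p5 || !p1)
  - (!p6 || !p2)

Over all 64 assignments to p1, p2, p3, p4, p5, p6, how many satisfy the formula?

Case analysis on p1 and p6:
  p1=1, p6=1: a clause becomes empty — 0.
  p1=1, p6=0: remaining (p2,p3,p4,p5) ∈ {(0,0,0,0); (1,0,0,0)} — 2.
  p1=0, p6=1: remaining (p2,p3,p4,p5) ∈ {(0,0,0,0); (0,0,0,1)} — 2.
  p1=0, p6=0: p2, p3, p4, p5 free → 2^4 = 16.
Total: 0 + 2 + 2 + 16 = 20.

20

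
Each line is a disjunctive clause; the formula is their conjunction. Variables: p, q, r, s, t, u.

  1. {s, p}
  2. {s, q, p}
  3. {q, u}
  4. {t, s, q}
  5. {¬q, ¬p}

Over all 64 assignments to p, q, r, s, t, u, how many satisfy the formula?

Case analysis on q and p:
  q=1, p=1: a clause becomes empty — 0.
  q=1, p=0: forces s=1; r, t, u free → 2^3 = 8.
  q=0, p=1: r free; 3 ways for (s,t,u) × 2^1 = 6.
  q=0, p=0: remaining (r,s,t,u) ∈ {(0,1,0,1); (0,1,1,1); (1,1,0,1); (1,1,1,1)} — 4.
Total: 0 + 8 + 6 + 4 = 18.

18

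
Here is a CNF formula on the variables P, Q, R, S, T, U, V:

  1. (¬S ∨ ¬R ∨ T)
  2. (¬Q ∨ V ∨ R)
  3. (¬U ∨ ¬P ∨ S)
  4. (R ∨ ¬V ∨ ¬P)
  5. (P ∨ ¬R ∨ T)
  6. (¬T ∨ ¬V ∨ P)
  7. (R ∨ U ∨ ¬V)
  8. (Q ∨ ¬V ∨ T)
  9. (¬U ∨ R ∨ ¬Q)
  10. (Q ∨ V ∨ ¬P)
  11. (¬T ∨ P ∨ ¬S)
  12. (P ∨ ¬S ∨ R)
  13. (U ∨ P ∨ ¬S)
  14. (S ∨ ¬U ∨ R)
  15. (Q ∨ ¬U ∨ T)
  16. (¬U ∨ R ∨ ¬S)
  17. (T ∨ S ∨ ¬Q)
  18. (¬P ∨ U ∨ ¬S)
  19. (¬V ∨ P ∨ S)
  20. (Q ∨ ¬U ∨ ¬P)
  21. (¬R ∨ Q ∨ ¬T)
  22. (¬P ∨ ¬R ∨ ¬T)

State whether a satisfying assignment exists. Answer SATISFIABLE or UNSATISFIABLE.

Try P = False.
Branch on Q: take Q = False.
The remaining clauses are satisfied by R = False, S = False, T = False, U = False, V = False.
So P=F, Q=F, R=F, S=F, T=F, U=F, V=F is a satisfying assignment.

SATISFIABLE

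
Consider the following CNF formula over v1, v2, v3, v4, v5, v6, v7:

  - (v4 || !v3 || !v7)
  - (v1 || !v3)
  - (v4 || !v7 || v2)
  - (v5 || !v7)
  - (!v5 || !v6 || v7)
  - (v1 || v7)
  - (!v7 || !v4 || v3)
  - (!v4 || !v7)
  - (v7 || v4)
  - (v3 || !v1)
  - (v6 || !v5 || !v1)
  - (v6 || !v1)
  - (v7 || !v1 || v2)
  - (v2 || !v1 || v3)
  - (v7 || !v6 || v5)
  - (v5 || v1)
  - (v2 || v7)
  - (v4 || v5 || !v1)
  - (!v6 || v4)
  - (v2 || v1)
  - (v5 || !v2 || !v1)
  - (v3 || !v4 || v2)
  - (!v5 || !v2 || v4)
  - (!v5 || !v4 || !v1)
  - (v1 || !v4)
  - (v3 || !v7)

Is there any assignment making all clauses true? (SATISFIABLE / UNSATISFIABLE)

v1 = True:
  propagation gives v3=True, v6=True, v4=True, v7=False; an empty clause results — contradiction.
v1 = False:
  propagation gives v3=False, v7=True; an empty clause results — contradiction.
Every branch closes, so no satisfying assignment exists.

UNSATISFIABLE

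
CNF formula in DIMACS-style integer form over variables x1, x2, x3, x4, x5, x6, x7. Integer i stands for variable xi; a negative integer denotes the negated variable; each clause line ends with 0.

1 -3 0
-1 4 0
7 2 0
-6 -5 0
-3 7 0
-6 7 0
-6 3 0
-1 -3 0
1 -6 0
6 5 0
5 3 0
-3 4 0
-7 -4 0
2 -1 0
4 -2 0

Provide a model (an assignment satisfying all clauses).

x1=0, x2=0, x3=0, x4=0, x5=1, x6=0, x7=1

Check each clause:
  1. (x1 ∨ ¬x3) — ¬x3 is true.
  2. (x4 ∨ ¬x1) — ¬x1 is true.
  3. (x2 ∨ x7) — x7 is true.
  4. (¬x5 ∨ ¬x6) — ¬x6 is true.
  5. (x7 ∨ ¬x3) — ¬x3 is true.
  6. (¬x6 ∨ x7) — ¬x6 is true.
  7. (x3 ∨ ¬x6) — ¬x6 is true.
  8. (¬x1 ∨ ¬x3) — ¬x3 is true.
  9. (¬x6 ∨ x1) — ¬x6 is true.
  10. (x5 ∨ x6) — x5 is true.
  11. (x5 ∨ x3) — x5 is true.
  12. (¬x3 ∨ x4) — ¬x3 is true.
  13. (¬x7 ∨ ¬x4) — ¬x4 is true.
  14. (¬x1 ∨ x2) — ¬x1 is true.
  15. (¬x2 ∨ x4) — ¬x2 is true.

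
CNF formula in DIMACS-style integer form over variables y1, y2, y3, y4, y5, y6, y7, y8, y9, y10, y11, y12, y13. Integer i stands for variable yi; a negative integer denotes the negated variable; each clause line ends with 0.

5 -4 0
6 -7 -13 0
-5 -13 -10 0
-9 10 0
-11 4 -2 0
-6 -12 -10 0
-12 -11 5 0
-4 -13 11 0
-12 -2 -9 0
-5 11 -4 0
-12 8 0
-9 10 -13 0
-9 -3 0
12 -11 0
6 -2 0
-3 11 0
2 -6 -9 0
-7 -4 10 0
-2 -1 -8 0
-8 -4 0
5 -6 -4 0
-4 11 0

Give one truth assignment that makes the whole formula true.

y1=False, y2=False, y3=True, y4=False, y5=True, y6=False, y7=False, y8=True, y9=False, y10=False, y11=True, y12=True, y13=True

Check each clause:
  1. (!y4 || y5) — !y4 is true.
  2. (!y13 || !y7 || y6) — !y7 is true.
  3. (!y10 || !y13 || !y5) — !y10 is true.
  4. (y10 || !y9) — !y9 is true.
  5. (!y2 || y4 || !y11) — !y2 is true.
  6. (!y10 || !y6 || !y12) — !y6 is true.
  7. (y5 || !y12 || !y11) — y5 is true.
  8. (!y4 || !y13 || y11) — y11 is true.
  9. (!y12 || !y2 || !y9) — !y2 is true.
  10. (!y4 || !y5 || y11) — y11 is true.
  11. (!y12 || y8) — y8 is true.
  12. (!y13 || y10 || !y9) — !y9 is true.
  13. (!y9 || !y3) — !y9 is true.
  14. (!y11 || y12) — y12 is true.
  15. (!y2 || y6) — !y2 is true.
  16. (!y3 || y11) — y11 is true.
  17. (!y6 || !y9 || y2) — !y6 is true.
  18. (!y7 || y10 || !y4) — !y7 is true.
  19. (!y2 || !y8 || !y1) — !y1 is true.
  20. (!y8 || !y4) — !y4 is true.
  21. (y5 || !y6 || !y4) — !y6 is true.
  22. (!y4 || y11) — y11 is true.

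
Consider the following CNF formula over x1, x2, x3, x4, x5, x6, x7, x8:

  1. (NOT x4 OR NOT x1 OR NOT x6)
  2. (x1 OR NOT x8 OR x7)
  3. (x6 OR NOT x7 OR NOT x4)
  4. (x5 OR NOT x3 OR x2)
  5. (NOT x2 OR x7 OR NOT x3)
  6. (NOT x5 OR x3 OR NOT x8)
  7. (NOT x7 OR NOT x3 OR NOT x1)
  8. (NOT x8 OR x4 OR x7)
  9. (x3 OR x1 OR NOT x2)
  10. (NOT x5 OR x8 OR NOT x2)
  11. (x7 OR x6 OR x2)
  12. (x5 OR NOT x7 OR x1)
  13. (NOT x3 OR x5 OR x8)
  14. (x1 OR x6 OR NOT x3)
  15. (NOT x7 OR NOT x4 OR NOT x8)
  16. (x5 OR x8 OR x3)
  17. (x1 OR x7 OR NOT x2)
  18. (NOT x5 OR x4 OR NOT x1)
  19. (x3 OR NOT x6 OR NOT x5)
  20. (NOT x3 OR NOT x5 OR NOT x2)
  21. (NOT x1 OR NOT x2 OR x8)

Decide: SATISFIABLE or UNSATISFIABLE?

Branch on x1: take x1 = True.
Try x2 = True.
  then x8 is forced to True.
For the remaining variables, x3 = False, x4 = True, x5 = False, x6 = False, x7 = False works.
Every clause has at least one true literal under this assignment.
So x1 = True, x2 = True, x3 = False, x4 = True, x5 = False, x6 = False, x7 = False, x8 = True is a satisfying assignment.

SATISFIABLE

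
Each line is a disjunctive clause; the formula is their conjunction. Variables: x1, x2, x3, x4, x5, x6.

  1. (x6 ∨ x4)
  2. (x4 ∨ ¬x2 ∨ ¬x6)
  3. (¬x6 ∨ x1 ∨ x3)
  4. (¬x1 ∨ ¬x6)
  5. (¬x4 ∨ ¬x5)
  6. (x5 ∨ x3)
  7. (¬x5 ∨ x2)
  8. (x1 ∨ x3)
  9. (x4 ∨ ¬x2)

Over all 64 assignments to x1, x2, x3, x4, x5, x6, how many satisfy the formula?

Satisfying assignments:
  x1=0 x2=0 x3=1 x4=0 x5=0 x6=1
  x1=0 x2=0 x3=1 x4=1 x5=0 x6=0
  x1=0 x2=0 x3=1 x4=1 x5=0 x6=1
  x1=0 x2=1 x3=1 x4=1 x5=0 x6=0
  x1=0 x2=1 x3=1 x4=1 x5=0 x6=1
  x1=1 x2=0 x3=1 x4=1 x5=0 x6=0
  x1=1 x2=1 x3=1 x4=1 x5=0 x6=0
Count: 7.

7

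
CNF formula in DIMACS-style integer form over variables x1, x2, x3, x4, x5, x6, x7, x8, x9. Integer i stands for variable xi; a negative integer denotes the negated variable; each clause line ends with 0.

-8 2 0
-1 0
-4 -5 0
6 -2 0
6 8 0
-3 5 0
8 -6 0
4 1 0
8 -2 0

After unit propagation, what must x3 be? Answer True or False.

Unit clause (~x1) sets x1 = False.
(x1 | x4) with x1 = False leaves only x4, so x4 = True.
(~x5 | ~x4) with x4 = True leaves only ~x5, so x5 = False.
(~x3 | x5) with x5 = False leaves only ~x3, so x3 = False.

False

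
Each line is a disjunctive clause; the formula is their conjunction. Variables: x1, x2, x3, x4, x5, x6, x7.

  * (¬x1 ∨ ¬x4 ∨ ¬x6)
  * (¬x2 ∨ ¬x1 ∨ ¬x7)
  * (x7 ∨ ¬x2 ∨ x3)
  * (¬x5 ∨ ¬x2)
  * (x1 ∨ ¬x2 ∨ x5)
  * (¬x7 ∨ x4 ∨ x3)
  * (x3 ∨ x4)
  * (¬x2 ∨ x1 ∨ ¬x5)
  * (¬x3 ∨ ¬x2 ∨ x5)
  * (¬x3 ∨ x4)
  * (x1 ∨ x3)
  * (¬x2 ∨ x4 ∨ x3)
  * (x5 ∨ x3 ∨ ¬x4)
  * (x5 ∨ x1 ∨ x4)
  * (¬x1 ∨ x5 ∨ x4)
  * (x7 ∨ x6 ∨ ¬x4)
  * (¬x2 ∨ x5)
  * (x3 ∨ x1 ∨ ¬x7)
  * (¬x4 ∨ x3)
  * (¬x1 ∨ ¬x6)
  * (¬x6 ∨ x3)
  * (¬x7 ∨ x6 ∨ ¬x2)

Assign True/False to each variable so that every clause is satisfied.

x1=False, x2=False, x3=True, x4=True, x5=False, x6=True, x7=False

Check each clause:
  1. (¬x1 ∨ ¬x6 ∨ ¬x4) — ¬x1 is true.
  2. (¬x1 ∨ ¬x7 ∨ ¬x2) — ¬x7 is true.
  3. (¬x2 ∨ x7 ∨ x3) — x3 is true.
  4. (¬x2 ∨ ¬x5) — ¬x5 is true.
  5. (x1 ∨ ¬x2 ∨ x5) — ¬x2 is true.
  6. (x3 ∨ x4 ∨ ¬x7) — ¬x7 is true.
  7. (x4 ∨ x3) — x3 is true.
  8. (¬x5 ∨ x1 ∨ ¬x2) — ¬x5 is true.
  9. (¬x3 ∨ x5 ∨ ¬x2) — ¬x2 is true.
  10. (x4 ∨ ¬x3) — x4 is true.
  11. (x1 ∨ x3) — x3 is true.
  12. (x3 ∨ ¬x2 ∨ x4) — x3 is true.
  13. (x3 ∨ ¬x4 ∨ x5) — x3 is true.
  14. (x5 ∨ x1 ∨ x4) — x4 is true.
  15. (x4 ∨ x5 ∨ ¬x1) — x4 is true.
  16. (x7 ∨ x6 ∨ ¬x4) — x6 is true.
  17. (¬x2 ∨ x5) — ¬x2 is true.
  18. (x3 ∨ ¬x7 ∨ x1) — x3 is true.
  19. (x3 ∨ ¬x4) — x3 is true.
  20. (¬x6 ∨ ¬x1) — ¬x1 is true.
  21. (x3 ∨ ¬x6) — x3 is true.
  22. (¬x7 ∨ x6 ∨ ¬x2) — ¬x7 is true.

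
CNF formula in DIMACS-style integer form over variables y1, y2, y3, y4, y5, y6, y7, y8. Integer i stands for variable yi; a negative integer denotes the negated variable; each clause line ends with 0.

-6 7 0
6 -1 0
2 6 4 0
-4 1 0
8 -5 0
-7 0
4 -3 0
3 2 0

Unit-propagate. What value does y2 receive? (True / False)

Unit clause (¬y7) sets y7 = False.
In (y7 ∨ ¬y6), y7 is now false; ¬y6 must hold, so y6 = False.
(¬y1 ∨ y6) with y6 = False leaves only ¬y1, so y1 = False.
(y1 ∨ ¬y4): since y1 = False, the clause reduces to (¬y4). y4 = False.
(y2 ∨ y6 ∨ y4): since y4 = False, y6 = False, the clause reduces to (y2). y2 = True.

True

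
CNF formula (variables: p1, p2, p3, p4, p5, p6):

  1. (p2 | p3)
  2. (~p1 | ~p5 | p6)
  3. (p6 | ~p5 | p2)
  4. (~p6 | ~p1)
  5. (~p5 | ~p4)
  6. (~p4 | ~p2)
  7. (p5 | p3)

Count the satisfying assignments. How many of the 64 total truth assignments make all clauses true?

14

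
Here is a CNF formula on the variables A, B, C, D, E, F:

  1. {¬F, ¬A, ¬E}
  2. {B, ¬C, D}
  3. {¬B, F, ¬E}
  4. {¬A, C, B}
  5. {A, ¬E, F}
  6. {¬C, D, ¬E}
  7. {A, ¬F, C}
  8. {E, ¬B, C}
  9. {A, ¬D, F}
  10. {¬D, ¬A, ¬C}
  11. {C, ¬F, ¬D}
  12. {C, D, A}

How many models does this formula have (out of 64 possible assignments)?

Split on C, then A.
  C=1, A=1: remaining (B,D,E,F) ∈ {(1,0,0,0); (1,0,0,1)} — 2.
  C=1, A=0: 6 of the 16 assignments to (B,D,E,F) work.
  C=0, A=1: a clause becomes empty — 0.
  C=0, A=0: a clause becomes empty — 0.
Total: 2 + 6 + 0 + 0 = 8.

8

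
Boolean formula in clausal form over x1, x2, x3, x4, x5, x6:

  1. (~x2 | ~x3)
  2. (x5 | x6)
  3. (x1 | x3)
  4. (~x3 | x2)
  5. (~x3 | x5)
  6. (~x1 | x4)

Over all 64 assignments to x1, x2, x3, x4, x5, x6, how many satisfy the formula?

Satisfying assignments:
  x1=1 x2=0 x3=0 x4=1 x5=0 x6=1
  x1=1 x2=0 x3=0 x4=1 x5=1 x6=0
  x1=1 x2=0 x3=0 x4=1 x5=1 x6=1
  x1=1 x2=1 x3=0 x4=1 x5=0 x6=1
  x1=1 x2=1 x3=0 x4=1 x5=1 x6=0
  x1=1 x2=1 x3=0 x4=1 x5=1 x6=1
Count: 6.

6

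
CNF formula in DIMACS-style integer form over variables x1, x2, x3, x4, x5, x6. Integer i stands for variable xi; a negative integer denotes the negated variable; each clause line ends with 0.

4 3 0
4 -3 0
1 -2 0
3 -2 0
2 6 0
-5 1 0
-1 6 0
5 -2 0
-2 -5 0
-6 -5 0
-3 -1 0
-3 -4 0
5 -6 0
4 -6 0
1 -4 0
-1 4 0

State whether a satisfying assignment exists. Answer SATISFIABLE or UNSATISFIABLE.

UNSATISFIABLE

x1 = True:
  propagation gives x6=True, x5=False; an empty clause results — contradiction.
x1 = False:
  propagation gives x2=False, x6=True, x5=False; an empty clause results — contradiction.
Every branch closes, so no satisfying assignment exists.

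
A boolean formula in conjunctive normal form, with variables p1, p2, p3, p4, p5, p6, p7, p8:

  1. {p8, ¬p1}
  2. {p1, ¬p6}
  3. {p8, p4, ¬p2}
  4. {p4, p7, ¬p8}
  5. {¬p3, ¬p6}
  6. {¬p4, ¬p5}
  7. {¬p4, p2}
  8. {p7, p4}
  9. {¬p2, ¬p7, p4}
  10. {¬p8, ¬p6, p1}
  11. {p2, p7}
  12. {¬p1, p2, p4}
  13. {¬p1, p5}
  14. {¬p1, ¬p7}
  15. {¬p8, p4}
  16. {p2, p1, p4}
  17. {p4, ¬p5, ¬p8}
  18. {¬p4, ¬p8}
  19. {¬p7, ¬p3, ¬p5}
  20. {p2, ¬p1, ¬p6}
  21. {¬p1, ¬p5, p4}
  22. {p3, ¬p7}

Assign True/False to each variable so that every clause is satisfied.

p1=F, p2=T, p3=T, p4=T, p5=F, p6=F, p7=T, p8=F

Check each clause:
  1. {¬p1, p8} — ¬p1 is true.
  2. {¬p6, p1} — ¬p6 is true.
  3. {p4, ¬p2, p8} — p4 is true.
  4. {p4, p7, ¬p8} — ¬p8 is true.
  5. {¬p3, ¬p6} — ¬p6 is true.
  6. {¬p5, ¬p4} — ¬p5 is true.
  7. {p2, ¬p4} — p2 is true.
  8. {p7, p4} — p4 is true.
  9. {¬p2, ¬p7, p4} — p4 is true.
  10. {¬p6, ¬p8, p1} — ¬p8 is true.
  11. {p2, p7} — p2 is true.
  12. {¬p1, p2, p4} — p2 is true.
  13. {p5, ¬p1} — ¬p1 is true.
  14. {¬p7, ¬p1} — ¬p1 is true.
  15. {¬p8, p4} — ¬p8 is true.
  16. {p1, p4, p2} — p2 is true.
  17. {p4, ¬p8, ¬p5} — ¬p8 is true.
  18. {¬p4, ¬p8} — ¬p8 is true.
  19. {¬p5, ¬p7, ¬p3} — ¬p5 is true.
  20. {¬p6, p2, ¬p1} — ¬p6 is true.
  21. {¬p5, ¬p1, p4} — ¬p5 is true.
  22. {p3, ¬p7} — p3 is true.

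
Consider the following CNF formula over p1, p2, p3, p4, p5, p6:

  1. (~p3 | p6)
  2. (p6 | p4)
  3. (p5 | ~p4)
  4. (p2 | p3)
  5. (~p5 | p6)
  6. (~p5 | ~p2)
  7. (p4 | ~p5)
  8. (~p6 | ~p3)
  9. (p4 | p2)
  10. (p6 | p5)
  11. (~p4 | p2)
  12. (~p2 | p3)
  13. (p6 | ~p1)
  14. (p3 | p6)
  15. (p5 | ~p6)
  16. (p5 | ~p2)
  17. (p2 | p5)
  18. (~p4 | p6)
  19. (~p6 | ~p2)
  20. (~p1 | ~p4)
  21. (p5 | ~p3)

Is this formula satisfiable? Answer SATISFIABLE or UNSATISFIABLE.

UNSATISFIABLE

p6 = True:
  propagation gives p3=False, p2=True; an empty clause results — contradiction.
p6 = False:
  propagation gives p3=False; an empty clause results — contradiction.
Every branch closes, so no satisfying assignment exists.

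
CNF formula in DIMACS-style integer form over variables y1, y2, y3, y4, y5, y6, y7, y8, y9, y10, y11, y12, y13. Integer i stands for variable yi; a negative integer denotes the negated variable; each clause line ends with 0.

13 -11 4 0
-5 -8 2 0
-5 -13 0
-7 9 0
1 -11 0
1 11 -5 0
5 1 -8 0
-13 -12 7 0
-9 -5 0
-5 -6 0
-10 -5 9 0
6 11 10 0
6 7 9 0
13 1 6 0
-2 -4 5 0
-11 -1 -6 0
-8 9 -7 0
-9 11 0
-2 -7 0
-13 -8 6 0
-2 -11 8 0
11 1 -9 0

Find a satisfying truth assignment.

y1=T, y2=F, y3=T, y4=F, y5=F, y6=F, y7=T, y8=F, y9=T, y10=F, y11=T, y12=F, y13=T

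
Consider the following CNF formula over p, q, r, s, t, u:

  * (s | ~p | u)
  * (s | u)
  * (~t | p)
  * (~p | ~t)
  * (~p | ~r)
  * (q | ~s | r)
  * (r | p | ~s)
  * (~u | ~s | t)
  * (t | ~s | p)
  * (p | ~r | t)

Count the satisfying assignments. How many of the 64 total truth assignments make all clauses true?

5

The models are:
  p=0 q=0 r=0 s=0 t=0 u=1
  p=0 q=1 r=0 s=0 t=0 u=1
  p=1 q=0 r=0 s=0 t=0 u=1
  p=1 q=1 r=0 s=0 t=0 u=1
  p=1 q=1 r=0 s=1 t=0 u=0
Count: 5.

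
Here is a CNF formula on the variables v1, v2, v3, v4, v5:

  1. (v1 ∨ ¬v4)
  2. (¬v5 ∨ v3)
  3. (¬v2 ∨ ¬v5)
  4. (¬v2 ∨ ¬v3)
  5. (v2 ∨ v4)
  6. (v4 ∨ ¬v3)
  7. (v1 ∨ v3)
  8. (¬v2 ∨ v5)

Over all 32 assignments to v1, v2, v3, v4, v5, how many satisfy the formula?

3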